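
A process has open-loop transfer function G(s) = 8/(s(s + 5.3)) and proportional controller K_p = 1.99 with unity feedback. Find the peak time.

T_p = 1.05 s

From 1 + K_pG(s) = 0: s² + 5.3s + 15.92 = 0 ⇒ ω_n = 3.99, ζ = 0.6642.
Damped frequency ω_d = ω_n√(1−ζ²) = 2.983 rad/s, so peak time T_p = π/ω_d = 1.05 s.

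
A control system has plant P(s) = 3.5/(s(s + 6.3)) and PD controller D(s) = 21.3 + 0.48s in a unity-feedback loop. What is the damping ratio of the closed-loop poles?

Forward path: (21.3 + 0.48s)·3.5/(s(s+6.3)). The closed-loop characteristic equation is s² + (6.3 + 3.5·0.48)s + 3.5·21.3 = 0.
That is s² + 7.98s + 74.55 = 0, so ω_n = 8.634 rad/s and ζ = 7.98/(2·8.634) = 0.4621.

ζ = 0.462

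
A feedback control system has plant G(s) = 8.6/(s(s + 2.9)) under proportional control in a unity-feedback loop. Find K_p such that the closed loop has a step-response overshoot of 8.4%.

K_p = 0.638

From %OS = 100·exp(−πζ/√(1−ζ²)) = 8.4%, ζ = −ln(0.084)/√(π²+ln²(0.084)) = 0.6191.
Characteristic equation s² + 2.9s + 8.6K_p = 0 gives ζ = 2.9/(2√(8.6K_p)).
Setting ζ = 0.6191: √(8.6K_p) = 2.9/(2·0.6191) = 2.342, so K_p = 5.485/8.6 = 0.638.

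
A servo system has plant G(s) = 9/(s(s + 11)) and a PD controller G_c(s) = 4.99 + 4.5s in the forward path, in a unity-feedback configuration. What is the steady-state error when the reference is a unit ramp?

0.245

The loop has one pole at the origin (type 1). Velocity error constant K_v = lim_{s→0} s·G_c(s)G(s) = 4.99·9/11 = 4.083.
Steady-state error to a unit ramp: e_ss = 1/K_v = 0.245.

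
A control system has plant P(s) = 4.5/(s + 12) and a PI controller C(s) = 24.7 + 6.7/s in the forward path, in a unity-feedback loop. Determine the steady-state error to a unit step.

0

The open loop C(s)P(s) has a pole at the origin (type 1), so the static position error constant is infinite and e_ss = 1/(1+∞) = 0.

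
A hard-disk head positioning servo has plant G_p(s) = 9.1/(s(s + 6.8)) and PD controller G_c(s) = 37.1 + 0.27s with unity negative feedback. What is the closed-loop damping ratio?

Forward path: (37.1 + 0.27s)·9.1/(s(s+6.8)). The closed-loop characteristic equation is s² + (6.8 + 9.1·0.27)s + 9.1·37.1 = 0.
That is s² + 9.257s + 337.6 = 0, so ω_n = 18.37 rad/s and ζ = 9.257/(2·18.37) = 0.2519.

ζ = 0.252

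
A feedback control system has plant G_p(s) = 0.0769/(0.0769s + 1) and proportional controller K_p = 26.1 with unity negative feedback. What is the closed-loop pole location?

Closed loop: T(s) = K_p·G_p/(1+K_p·G_p) = 2.007/(0.0769s + 1 + 2.007), with pole at s = −(1 + 2.007)/0.0769 = −39.1.

s = -39.1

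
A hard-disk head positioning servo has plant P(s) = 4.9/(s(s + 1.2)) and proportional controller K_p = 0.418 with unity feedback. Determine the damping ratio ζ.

1 + K_p·P(s) = 0 gives s² + 1.2s + 2.048 = 0.
Matching s² + 2ζω_n s + ω_n²: ω_n = √2.048 = 1.431 rad/s and 2ζω_n = 1.2, so ζ = 1.2/(2·1.431) = 0.419.

ζ = 0.419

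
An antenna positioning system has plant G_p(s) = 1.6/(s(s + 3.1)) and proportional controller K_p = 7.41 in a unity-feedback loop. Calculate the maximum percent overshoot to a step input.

20.5%

Closed-loop characteristic equation: s² + 3.1s + 11.86 = 0, so ω_n = 3.443 rad/s and ζ = 3.1/(2·3.443) = 0.4502.
%OS = 100·exp(−πζ/√(1−ζ²)) = 100·exp(−π·0.4502/√0.7974) = 20.5%.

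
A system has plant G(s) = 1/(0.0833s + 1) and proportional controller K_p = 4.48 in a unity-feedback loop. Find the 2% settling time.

Closed loop: T(s) = K_p·G/(1+K_p·G) = 4.48/(0.0833s + 1 + 4.48), with pole at s = −(1 + 4.48)/0.0833 = −65.79.
τ = 1/65.79 = 0.0152 s, so 2% settling time ≈ 4τ = 0.0608 s.

T_s ≈ 0.0608 s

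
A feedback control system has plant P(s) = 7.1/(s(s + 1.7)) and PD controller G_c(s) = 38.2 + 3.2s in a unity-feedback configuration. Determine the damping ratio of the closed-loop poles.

ζ = 0.741

Forward path: (38.2 + 3.2s)·7.1/(s(s+1.7)). The closed-loop characteristic equation is s² + (1.7 + 7.1·3.2)s + 7.1·38.2 = 0.
That is s² + 24.42s + 271.2 = 0, so ω_n = 16.47 rad/s and ζ = 24.42/(2·16.47) = 0.7414.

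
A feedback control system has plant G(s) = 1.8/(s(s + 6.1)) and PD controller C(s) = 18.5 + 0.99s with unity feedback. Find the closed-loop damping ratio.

Forward path: (18.5 + 0.99s)·1.8/(s(s+6.1)). The closed-loop characteristic equation is s² + (6.1 + 1.8·0.99)s + 1.8·18.5 = 0.
That is s² + 7.882s + 33.3 = 0, so ω_n = 5.771 rad/s and ζ = 7.882/(2·5.771) = 0.6829.

ζ = 0.683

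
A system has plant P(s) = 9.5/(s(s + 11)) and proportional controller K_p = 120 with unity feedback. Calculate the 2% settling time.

T_s ≈ 0.727 s

From 1 + K_pP(s) = 0: s² + 11s + 1140 = 0 ⇒ ω_n = 33.76, ζ = 0.1629.
2% settling time T_s ≈ 4/(ζω_n) = 4/5.5 = 0.727 s.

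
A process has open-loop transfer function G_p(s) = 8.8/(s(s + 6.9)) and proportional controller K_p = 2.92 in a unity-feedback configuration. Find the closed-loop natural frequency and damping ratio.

1 + K_p·G_p(s) = 0 gives s² + 6.9s + 25.7 = 0.
Matching s² + 2ζω_n s + ω_n²: ω_n = √25.7 = 5.069 rad/s and 2ζω_n = 6.9, so ζ = 6.9/(2·5.069) = 0.681.

ω_n = 5.07 rad/s, ζ = 0.681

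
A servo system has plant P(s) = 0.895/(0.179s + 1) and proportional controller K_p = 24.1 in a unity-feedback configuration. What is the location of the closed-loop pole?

Closed loop: T(s) = K_p·P/(1+K_p·P) = 21.57/(0.179s + 1 + 21.57), with pole at s = −(1 + 21.57)/0.179 = −126.1.

s = -126.1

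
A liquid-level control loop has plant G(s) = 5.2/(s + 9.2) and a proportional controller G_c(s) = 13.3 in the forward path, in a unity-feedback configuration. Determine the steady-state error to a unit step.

The loop is type 0. Static position error constant K_pos = G_c(0)·G(0) = 13.3·0.5652 = 7.517.
Steady-state error to a unit step: e_ss = 1/(1+K_pos) = 1/8.517 = 0.117.

0.117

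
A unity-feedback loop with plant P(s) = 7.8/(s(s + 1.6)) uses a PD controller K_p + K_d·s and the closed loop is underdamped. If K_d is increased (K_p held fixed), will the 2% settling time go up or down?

decrease

Characteristic equation s² + (1.6 + 7.8K_d)s + 7.8K_p = 0: raising K_d increases ζω_n = (1.6+7.8K_d)/2 while the loop stays underdamped, so T_s ≈ 4/(ζω_n) decreases.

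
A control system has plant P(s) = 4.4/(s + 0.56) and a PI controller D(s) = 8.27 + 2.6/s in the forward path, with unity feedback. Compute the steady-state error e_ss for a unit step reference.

0

The open loop D(s)P(s) has a pole at the origin (type 1), so the static position error constant is infinite and e_ss = 1/(1+∞) = 0.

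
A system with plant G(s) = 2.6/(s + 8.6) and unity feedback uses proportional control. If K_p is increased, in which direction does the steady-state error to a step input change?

decrease

e_ss = 1/(1 + K_p·G(0)); a larger K_p raises the denominator, so e_ss decreases.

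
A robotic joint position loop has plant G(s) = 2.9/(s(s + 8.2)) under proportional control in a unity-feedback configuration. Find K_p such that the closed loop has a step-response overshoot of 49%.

K_p = 118

From %OS = 100·exp(−πζ/√(1−ζ²)) = 49%, ζ = −ln(0.49)/√(π²+ln²(0.49)) = 0.2214.
Characteristic equation s² + 8.2s + 2.9K_p = 0 gives ζ = 8.2/(2√(2.9K_p)).
Setting ζ = 0.2214: √(2.9K_p) = 8.2/(2·0.2214) = 18.52, so K_p = 342.8/2.9 = 118.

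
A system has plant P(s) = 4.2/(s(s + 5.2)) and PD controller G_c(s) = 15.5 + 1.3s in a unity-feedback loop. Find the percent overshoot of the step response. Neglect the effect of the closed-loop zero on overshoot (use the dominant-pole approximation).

Forward path: (15.5 + 1.3s)·4.2/(s(s+5.2)). The closed-loop characteristic equation is s² + (5.2 + 4.2·1.3)s + 4.2·15.5 = 0.
That is s² + 10.66s + 65.1 = 0, so ω_n = 8.068 rad/s and ζ = 10.66/(2·8.068) = 0.6606.
%OS = 100·exp(−πζ/√(1−ζ²)) = 6.3%.

6.3%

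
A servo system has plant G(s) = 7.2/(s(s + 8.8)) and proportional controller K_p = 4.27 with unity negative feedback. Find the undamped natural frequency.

ω_n = 5.54 rad/s

1 + K_p·G(s) = 0 gives s² + 8.8s + 30.74 = 0.
So ω_n² = 30.74 ⇒ ω_n = 5.545 rad/s, and ζ = 8.8/(2ω_n) = 0.794.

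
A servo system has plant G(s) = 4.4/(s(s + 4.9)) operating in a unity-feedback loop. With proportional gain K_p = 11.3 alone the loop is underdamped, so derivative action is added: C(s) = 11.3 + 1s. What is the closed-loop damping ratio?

Forward path: (11.3 + 1s)·4.4/(s(s+4.9)). The closed-loop characteristic equation is s² + (4.9 + 4.4·1)s + 4.4·11.3 = 0.
That is s² + 9.3s + 49.72 = 0, so ω_n = 7.051 rad/s and ζ = 9.3/(2·7.051) = 0.6595.

ζ = 0.659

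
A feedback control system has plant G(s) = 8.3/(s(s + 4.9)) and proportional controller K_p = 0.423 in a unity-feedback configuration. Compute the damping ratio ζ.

With unity feedback the closed-loop characteristic equation is s² + 4.9s + 0.423·8.3 = s² + 4.9s + 3.511 = 0.
So ω_n² = 3.511 ⇒ ω_n = 1.874 rad/s, and ζ = 4.9/(2ω_n) = 1.31.

ζ = 1.31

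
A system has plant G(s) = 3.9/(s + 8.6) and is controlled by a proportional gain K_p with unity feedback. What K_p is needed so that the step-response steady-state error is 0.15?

Steady-state error for a unit step on this type-0 loop is 1/(1 + K_p·G(0)).
G(0) = 0.4535. Require 1/(1 + K_p·0.4535) = 0.15, so 1 + 0.4535·K_p = 6.667.
K_p = (6.667 − 1)/0.4535 = 12.5.

K_p = 12.5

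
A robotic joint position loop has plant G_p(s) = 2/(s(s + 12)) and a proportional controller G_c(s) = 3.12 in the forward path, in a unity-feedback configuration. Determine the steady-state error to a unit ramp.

The loop has one pole at the origin (type 1). Velocity error constant K_v = lim_{s→0} s·G_c(s)G_p(s) = 3.12·2/12 = 0.52.
Steady-state error to a unit ramp: e_ss = 1/K_v = 1.92.

1.92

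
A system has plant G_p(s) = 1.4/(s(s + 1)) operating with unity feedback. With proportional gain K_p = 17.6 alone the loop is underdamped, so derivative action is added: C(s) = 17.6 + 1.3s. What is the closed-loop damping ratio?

ζ = 0.284

Forward path: (17.6 + 1.3s)·1.4/(s(s+1)). The closed-loop characteristic equation is s² + (1 + 1.4·1.3)s + 1.4·17.6 = 0.
That is s² + 2.82s + 24.64 = 0, so ω_n = 4.964 rad/s and ζ = 2.82/(2·4.964) = 0.2841.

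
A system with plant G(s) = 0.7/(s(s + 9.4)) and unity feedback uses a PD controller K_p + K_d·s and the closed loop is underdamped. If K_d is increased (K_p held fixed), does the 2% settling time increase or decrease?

Characteristic equation s² + (9.4 + 0.7K_d)s + 0.7K_p = 0: raising K_d increases ζω_n = (9.4+0.7K_d)/2 while the loop stays underdamped, so T_s ≈ 4/(ζω_n) decreases.

decrease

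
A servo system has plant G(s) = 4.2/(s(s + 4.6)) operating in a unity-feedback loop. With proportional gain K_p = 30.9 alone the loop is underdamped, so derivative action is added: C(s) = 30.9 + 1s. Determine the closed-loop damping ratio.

ζ = 0.386

Forward path: (30.9 + 1s)·4.2/(s(s+4.6)). The closed-loop characteristic equation is s² + (4.6 + 4.2·1)s + 4.2·30.9 = 0.
That is s² + 8.8s + 129.8 = 0, so ω_n = 11.39 rad/s and ζ = 8.8/(2·11.39) = 0.3862.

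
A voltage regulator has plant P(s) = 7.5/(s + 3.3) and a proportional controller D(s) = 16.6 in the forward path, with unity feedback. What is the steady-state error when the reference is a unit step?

The loop is type 0. Static position error constant K_pos = D(0)·P(0) = 16.6·2.273 = 37.73.
Steady-state error to a unit step: e_ss = 1/(1+K_pos) = 1/38.73 = 0.0258.

0.0258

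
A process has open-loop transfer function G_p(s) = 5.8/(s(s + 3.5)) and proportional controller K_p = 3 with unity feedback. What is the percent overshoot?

Closed-loop characteristic equation: s² + 3.5s + 17.4 = 0, so ω_n = 4.171 rad/s and ζ = 3.5/(2·4.171) = 0.4195.
%OS = 100·exp(−πζ/√(1−ζ²)) = 100·exp(−π·0.4195/√0.824) = 23.4%.

23.4%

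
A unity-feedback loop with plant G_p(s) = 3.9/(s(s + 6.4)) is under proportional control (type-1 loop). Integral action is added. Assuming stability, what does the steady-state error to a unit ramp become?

The integrator raises the loop to type 2, so K_v → ∞ and e_ss to a ramp is zero.

0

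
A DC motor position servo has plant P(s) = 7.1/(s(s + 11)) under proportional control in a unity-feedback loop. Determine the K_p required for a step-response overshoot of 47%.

K_p = 78

From %OS = 100·exp(−πζ/√(1−ζ²)) = 47%, ζ = −ln(0.47)/√(π²+ln²(0.47)) = 0.2337.
Characteristic equation s² + 11s + 7.1K_p = 0 gives ζ = 11/(2√(7.1K_p)).
Setting ζ = 0.2337: √(7.1K_p) = 11/(2·0.2337) = 23.54, so K_p = 554/7.1 = 78.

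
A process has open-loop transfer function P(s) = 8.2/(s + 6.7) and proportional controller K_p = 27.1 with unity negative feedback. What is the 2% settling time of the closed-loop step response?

T_s ≈ 0.0175 s

Closed-loop transfer function: T(s) = K_p·P(s)/(1 + K_p·P(s)) = 222.2/(s + 6.7 + 222.2) = 222.2/(s + 228.9).
Time constant τ = 1/228.9 = 0.004368 s, so the 2% settling time is about 4τ = 0.0175 s.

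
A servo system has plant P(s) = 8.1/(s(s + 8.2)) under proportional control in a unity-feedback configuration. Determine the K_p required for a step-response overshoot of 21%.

From %OS = 100·exp(−πζ/√(1−ζ²)) = 21%, ζ = −ln(0.21)/√(π²+ln²(0.21)) = 0.4449.
Characteristic equation s² + 8.2s + 8.1K_p = 0 gives ζ = 8.2/(2√(8.1K_p)).
Setting ζ = 0.4449: √(8.1K_p) = 8.2/(2·0.4449) = 9.216, so K_p = 84.93/8.1 = 10.5.

K_p = 10.5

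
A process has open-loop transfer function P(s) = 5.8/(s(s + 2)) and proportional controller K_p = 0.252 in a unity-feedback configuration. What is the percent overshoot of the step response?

Closed-loop characteristic equation: s² + 2s + 1.462 = 0, so ω_n = 1.209 rad/s and ζ = 2/(2·1.209) = 0.8272.
%OS = 100·exp(−πζ/√(1−ζ²)) = 100·exp(−π·0.8272/√0.3158) = 0.981%.

0.981%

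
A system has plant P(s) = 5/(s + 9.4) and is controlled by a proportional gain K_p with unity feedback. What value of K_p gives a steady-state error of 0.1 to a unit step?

K_p = 16.9

For a type-0 loop with proportional control, e_ss = 1/(1 + K_p·P(0)).
P(0) = 0.5319. Require 1/(1 + K_p·0.5319) = 0.1, so 1 + 0.5319·K_p = 10.
K_p = (10 − 1)/0.5319 = 16.9.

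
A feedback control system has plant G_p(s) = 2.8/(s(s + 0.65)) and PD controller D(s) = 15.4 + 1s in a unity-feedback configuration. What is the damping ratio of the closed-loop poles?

ζ = 0.263

Forward path: (15.4 + 1s)·2.8/(s(s+0.65)). The closed-loop characteristic equation is s² + (0.65 + 2.8·1)s + 2.8·15.4 = 0.
That is s² + 3.45s + 43.12 = 0, so ω_n = 6.567 rad/s and ζ = 3.45/(2·6.567) = 0.2627.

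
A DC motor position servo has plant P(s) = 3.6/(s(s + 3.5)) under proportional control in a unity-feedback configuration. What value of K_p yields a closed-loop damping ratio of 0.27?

K_p = 11.7

Closed-loop characteristic equation: s² + 3.5s + K_p·3.6 = 0.
So ω_n = √(3.6K_p) and 2ζω_n = 3.5, giving ζ = 3.5/(2√(3.6K_p)).
Setting ζ = 0.27: √(3.6K_p) = 3.5/(2·0.27) = 6.481, so K_p = 42.01/3.6 = 11.7.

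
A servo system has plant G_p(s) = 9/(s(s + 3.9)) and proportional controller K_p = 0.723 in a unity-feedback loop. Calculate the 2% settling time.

T_s ≈ 2.05 s

Closed-loop characteristic equation: s² + 3.9s + 6.507 = 0, so ω_n = 2.551 rad/s and ζ = 3.9/(2·2.551) = 0.7644.
2% settling time T_s ≈ 4/(ζω_n) = 4/1.95 = 2.05 s.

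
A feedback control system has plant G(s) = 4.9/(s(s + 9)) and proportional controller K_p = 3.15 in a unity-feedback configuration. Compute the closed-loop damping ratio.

With unity feedback the closed-loop characteristic equation is s² + 9s + 3.15·4.9 = s² + 9s + 15.44 = 0.
Matching s² + 2ζω_n s + ω_n²: ω_n = √15.44 = 3.929 rad/s and 2ζω_n = 9, so ζ = 9/(2·3.929) = 1.15.

ζ = 1.15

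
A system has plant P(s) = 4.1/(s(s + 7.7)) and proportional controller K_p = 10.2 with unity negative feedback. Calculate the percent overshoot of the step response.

9.75%

The closed-loop denominator s² + 7.7s + 41.82 gives ω_n = √41.82 = 6.467 and ζ = 7.7/(2ω_n) = 0.5953.
%OS = 100·exp(−πζ/√(1−ζ²)) = 100·exp(−π·0.5953/√0.6456) = 9.75%.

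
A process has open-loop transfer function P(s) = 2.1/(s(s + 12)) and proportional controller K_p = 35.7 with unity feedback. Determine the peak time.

T_p = 0.503 s

From 1 + K_pP(s) = 0: s² + 12s + 74.97 = 0 ⇒ ω_n = 8.659, ζ = 0.693.
Damped frequency ω_d = ω_n√(1−ζ²) = 6.243 rad/s, so peak time T_p = π/ω_d = 0.503 s.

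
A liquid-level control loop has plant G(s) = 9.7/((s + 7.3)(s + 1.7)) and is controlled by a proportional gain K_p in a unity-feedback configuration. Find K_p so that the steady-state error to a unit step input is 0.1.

The loop is type 0, so e_ss(step) = 1/(1 + K_pos) with K_pos = K_p·G(0).
G(0) = 0.7816. Require 1/(1 + K_p·0.7816) = 0.1, so 1 + 0.7816·K_p = 10.
K_p = (10 − 1)/0.7816 = 11.5.

K_p = 11.5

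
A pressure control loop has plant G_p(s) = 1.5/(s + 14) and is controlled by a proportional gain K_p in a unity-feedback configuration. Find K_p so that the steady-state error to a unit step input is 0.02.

K_p = 457

The loop is type 0, so e_ss(step) = 1/(1 + K_pos) with K_pos = K_p·G_p(0).
G_p(0) = 0.1071. Require 1/(1 + K_p·0.1071) = 0.02, so 1 + 0.1071·K_p = 50.
K_p = (50 − 1)/0.1071 = 457.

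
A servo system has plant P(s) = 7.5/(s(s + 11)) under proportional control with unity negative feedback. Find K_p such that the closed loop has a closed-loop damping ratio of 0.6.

K_p = 11.2

Closed-loop characteristic equation: s² + 11s + K_p·7.5 = 0.
So ω_n = √(7.5K_p) and 2ζω_n = 11, giving ζ = 11/(2√(7.5K_p)).
Setting ζ = 0.6: √(7.5K_p) = 11/(2·0.6) = 9.167, so K_p = 84.03/7.5 = 11.2.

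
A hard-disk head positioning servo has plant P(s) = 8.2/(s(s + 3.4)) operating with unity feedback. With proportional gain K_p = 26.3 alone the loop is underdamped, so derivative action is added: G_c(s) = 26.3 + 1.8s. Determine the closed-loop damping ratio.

ζ = 0.618

Forward path: (26.3 + 1.8s)·8.2/(s(s+3.4)). The closed-loop characteristic equation is s² + (3.4 + 8.2·1.8)s + 8.2·26.3 = 0.
That is s² + 18.16s + 215.7 = 0, so ω_n = 14.69 rad/s and ζ = 18.16/(2·14.69) = 0.6183.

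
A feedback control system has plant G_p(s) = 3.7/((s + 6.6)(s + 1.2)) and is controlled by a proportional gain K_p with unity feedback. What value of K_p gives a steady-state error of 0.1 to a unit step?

K_p = 19.3

The loop is type 0, so e_ss(step) = 1/(1 + K_pos) with K_pos = K_p·G_p(0).
G_p(0) = 0.4672. Require 1/(1 + K_p·0.4672) = 0.1, so 1 + 0.4672·K_p = 10.
K_p = (10 − 1)/0.4672 = 19.3.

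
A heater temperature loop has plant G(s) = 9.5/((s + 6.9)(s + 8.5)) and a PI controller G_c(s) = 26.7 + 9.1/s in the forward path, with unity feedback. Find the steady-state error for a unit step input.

The open loop G_c(s)G(s) has a pole at the origin (type 1), so the static position error constant is infinite and e_ss = 1/(1+∞) = 0.

0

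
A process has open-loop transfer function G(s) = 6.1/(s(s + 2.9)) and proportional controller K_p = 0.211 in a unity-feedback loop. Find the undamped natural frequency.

ω_n = 1.13 rad/s

The closed-loop denominator is s(s+2.9) + 0.211·6.1 = s² + 2.9s + 1.287.
So ω_n² = 1.287 ⇒ ω_n = 1.135 rad/s, and ζ = 2.9/(2ω_n) = 1.28.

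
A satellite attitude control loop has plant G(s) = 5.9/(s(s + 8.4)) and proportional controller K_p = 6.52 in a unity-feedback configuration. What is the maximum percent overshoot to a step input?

5.55%

The closed-loop denominator s² + 8.4s + 38.47 gives ω_n = √38.47 = 6.202 and ζ = 8.4/(2ω_n) = 0.6772.
%OS = 100·exp(−πζ/√(1−ζ²)) = 100·exp(−π·0.6772/√0.5414) = 5.55%.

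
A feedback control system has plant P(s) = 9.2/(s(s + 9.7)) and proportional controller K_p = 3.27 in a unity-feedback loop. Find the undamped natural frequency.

The closed-loop denominator is s(s+9.7) + 3.27·9.2 = s² + 9.7s + 30.08.
So ω_n² = 30.08 ⇒ ω_n = 5.485 rad/s, and ζ = 9.7/(2ω_n) = 0.884.

ω_n = 5.48 rad/s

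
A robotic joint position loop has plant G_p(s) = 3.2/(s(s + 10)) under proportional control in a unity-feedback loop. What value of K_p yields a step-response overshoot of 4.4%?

From %OS = 100·exp(−πζ/√(1−ζ²)) = 4.4%, ζ = −ln(0.044)/√(π²+ln²(0.044)) = 0.7051.
Characteristic equation s² + 10s + 3.2K_p = 0 gives ζ = 10/(2√(3.2K_p)).
Setting ζ = 0.7051: √(3.2K_p) = 10/(2·0.7051) = 7.092, so K_p = 50.29/3.2 = 15.7.

K_p = 15.7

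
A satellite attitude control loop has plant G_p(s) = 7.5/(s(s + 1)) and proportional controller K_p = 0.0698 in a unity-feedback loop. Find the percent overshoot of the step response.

4.96%

From 1 + K_pG_p(s) = 0: s² + 1s + 0.5235 = 0 ⇒ ω_n = 0.7235, ζ = 0.6911.
%OS = 100·exp(−πζ/√(1−ζ²)) = 100·exp(−π·0.6911/√0.5224) = 4.96%.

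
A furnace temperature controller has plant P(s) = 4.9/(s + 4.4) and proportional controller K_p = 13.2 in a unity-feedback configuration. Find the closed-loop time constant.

τ = 0.0145 s

Closed-loop transfer function: T(s) = K_p·P(s)/(1 + K_p·P(s)) = 64.68/(s + 4.4 + 64.68) = 64.68/(s + 69.08).
Time constant τ = 1/69.08 = 0.0145 s.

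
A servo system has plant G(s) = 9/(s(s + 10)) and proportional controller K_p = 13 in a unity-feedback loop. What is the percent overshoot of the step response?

19.4%

The closed-loop denominator s² + 10s + 117 gives ω_n = √117 = 10.82 and ζ = 10/(2ω_n) = 0.4623.
%OS = 100·exp(−πζ/√(1−ζ²)) = 100·exp(−π·0.4623/√0.7863) = 19.4%.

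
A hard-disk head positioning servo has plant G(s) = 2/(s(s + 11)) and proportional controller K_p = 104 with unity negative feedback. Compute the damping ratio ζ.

With unity feedback the closed-loop characteristic equation is s² + 11s + 104·2 = s² + 11s + 208 = 0.
So ω_n² = 208 ⇒ ω_n = 14.42 rad/s, and ζ = 11/(2ω_n) = 0.381.

ζ = 0.381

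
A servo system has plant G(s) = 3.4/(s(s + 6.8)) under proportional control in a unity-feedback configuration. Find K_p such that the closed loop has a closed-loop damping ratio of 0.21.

K_p = 77.1

Closed-loop characteristic equation: s² + 6.8s + K_p·3.4 = 0.
So ω_n = √(3.4K_p) and 2ζω_n = 6.8, giving ζ = 6.8/(2√(3.4K_p)).
Setting ζ = 0.21: √(3.4K_p) = 6.8/(2·0.21) = 16.19, so K_p = 262.1/3.4 = 77.1.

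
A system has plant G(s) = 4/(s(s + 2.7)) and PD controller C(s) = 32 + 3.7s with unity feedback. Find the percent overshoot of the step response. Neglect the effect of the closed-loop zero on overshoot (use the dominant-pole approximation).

2.16%

Forward path: (32 + 3.7s)·4/(s(s+2.7)). The closed-loop characteristic equation is s² + (2.7 + 4·3.7)s + 4·32 = 0.
That is s² + 17.5s + 128 = 0, so ω_n = 11.31 rad/s and ζ = 17.5/(2·11.31) = 0.7734.
%OS = 100·exp(−πζ/√(1−ζ²)) = 2.16%.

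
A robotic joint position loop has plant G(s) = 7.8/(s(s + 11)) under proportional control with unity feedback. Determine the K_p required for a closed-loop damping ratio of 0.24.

Closed-loop characteristic equation: s² + 11s + K_p·7.8 = 0.
So ω_n = √(7.8K_p) and 2ζω_n = 11, giving ζ = 11/(2√(7.8K_p)).
Setting ζ = 0.24: √(7.8K_p) = 11/(2·0.24) = 22.92, so K_p = 525.2/7.8 = 67.3.

K_p = 67.3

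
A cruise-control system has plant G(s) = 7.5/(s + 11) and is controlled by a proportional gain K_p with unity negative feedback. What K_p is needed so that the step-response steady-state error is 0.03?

For a type-0 loop with proportional control, e_ss = 1/(1 + K_p·G(0)).
G(0) = 0.6818. Require 1/(1 + K_p·0.6818) = 0.03, so 1 + 0.6818·K_p = 33.33.
K_p = (33.33 − 1)/0.6818 = 47.4.

K_p = 47.4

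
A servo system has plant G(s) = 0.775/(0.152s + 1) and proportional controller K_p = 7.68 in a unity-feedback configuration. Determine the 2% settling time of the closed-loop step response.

T_s ≈ 0.0875 s

Closed loop: T(s) = K_p·G/(1+K_p·G) = 5.952/(0.152s + 1 + 5.952), with pole at s = −(1 + 5.952)/0.152 = −45.74.
τ = 1/45.74 = 0.02186 s, so 2% settling time ≈ 4τ = 0.0875 s.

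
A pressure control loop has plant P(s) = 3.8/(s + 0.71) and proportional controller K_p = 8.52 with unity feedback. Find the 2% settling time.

T_s ≈ 0.121 s

Closed-loop transfer function: T(s) = K_p·P(s)/(1 + K_p·P(s)) = 32.38/(s + 0.71 + 32.38) = 32.38/(s + 33.09).
Time constant τ = 1/33.09 = 0.03022 s, so the 2% settling time is about 4τ = 0.121 s.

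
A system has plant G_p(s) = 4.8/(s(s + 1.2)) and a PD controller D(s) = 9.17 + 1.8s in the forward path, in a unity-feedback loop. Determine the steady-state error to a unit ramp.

0.0273

The loop has one pole at the origin (type 1). Velocity error constant K_v = lim_{s→0} s·D(s)G_p(s) = 9.17·4.8/1.2 = 36.68.
Steady-state error to a unit ramp: e_ss = 1/K_v = 0.0273.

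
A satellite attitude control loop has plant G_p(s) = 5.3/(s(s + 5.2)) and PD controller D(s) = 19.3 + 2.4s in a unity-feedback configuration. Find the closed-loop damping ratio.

ζ = 0.886

Forward path: (19.3 + 2.4s)·5.3/(s(s+5.2)). The closed-loop characteristic equation is s² + (5.2 + 5.3·2.4)s + 5.3·19.3 = 0.
That is s² + 17.92s + 102.3 = 0, so ω_n = 10.11 rad/s and ζ = 17.92/(2·10.11) = 0.8859.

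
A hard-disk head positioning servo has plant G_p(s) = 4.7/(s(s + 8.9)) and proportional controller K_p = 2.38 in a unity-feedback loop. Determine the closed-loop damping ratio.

ζ = 1.33

The closed-loop denominator is s(s+8.9) + 2.38·4.7 = s² + 8.9s + 11.19.
So ω_n² = 11.19 ⇒ ω_n = 3.345 rad/s, and ζ = 8.9/(2ω_n) = 1.33.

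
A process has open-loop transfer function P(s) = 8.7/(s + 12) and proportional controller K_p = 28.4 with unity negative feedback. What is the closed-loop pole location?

s = -259.1

Closed-loop transfer function: T(s) = K_p·P(s)/(1 + K_p·P(s)) = 247.1/(s + 12 + 247.1) = 247.1/(s + 259.1).
The closed-loop pole is at s = −259.1.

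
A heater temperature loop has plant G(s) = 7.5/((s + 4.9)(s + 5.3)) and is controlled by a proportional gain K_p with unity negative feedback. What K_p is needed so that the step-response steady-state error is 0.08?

K_p = 39.8

The loop is type 0, so e_ss(step) = 1/(1 + K_pos) with K_pos = K_p·G(0).
G(0) = 0.2888. Require 1/(1 + K_p·0.2888) = 0.08, so 1 + 0.2888·K_p = 12.5.
K_p = (12.5 − 1)/0.2888 = 39.8.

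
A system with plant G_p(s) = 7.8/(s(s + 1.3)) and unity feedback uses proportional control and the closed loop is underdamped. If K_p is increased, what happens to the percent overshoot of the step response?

ζ = 1.3/(2√(7.8K_p)) decreases as K_p grows; lower damping means more overshoot.

increase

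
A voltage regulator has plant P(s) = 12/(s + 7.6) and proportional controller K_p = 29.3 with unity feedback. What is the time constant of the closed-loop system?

τ = 0.00278 s

Closed-loop transfer function: T(s) = K_p·P(s)/(1 + K_p·P(s)) = 351.6/(s + 7.6 + 351.6) = 351.6/(s + 359.2).
Time constant τ = 1/359.2 = 0.00278 s.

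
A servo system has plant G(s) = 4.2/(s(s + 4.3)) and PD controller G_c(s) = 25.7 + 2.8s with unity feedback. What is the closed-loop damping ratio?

ζ = 0.773

Forward path: (25.7 + 2.8s)·4.2/(s(s+4.3)). The closed-loop characteristic equation is s² + (4.3 + 4.2·2.8)s + 4.2·25.7 = 0.
That is s² + 16.06s + 107.9 = 0, so ω_n = 10.39 rad/s and ζ = 16.06/(2·10.39) = 0.7729.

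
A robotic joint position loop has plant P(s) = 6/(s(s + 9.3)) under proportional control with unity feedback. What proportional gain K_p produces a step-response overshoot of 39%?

From %OS = 100·exp(−πζ/√(1−ζ²)) = 39%, ζ = −ln(0.39)/√(π²+ln²(0.39)) = 0.2871.
Characteristic equation s² + 9.3s + 6K_p = 0 gives ζ = 9.3/(2√(6K_p)).
Setting ζ = 0.2871: √(6K_p) = 9.3/(2·0.2871) = 16.2, so K_p = 262.3/6 = 43.7.

K_p = 43.7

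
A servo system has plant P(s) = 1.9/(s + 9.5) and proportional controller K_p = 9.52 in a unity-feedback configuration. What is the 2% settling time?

Closed-loop transfer function: T(s) = K_p·P(s)/(1 + K_p·P(s)) = 18.09/(s + 9.5 + 18.09) = 18.09/(s + 27.59).
Time constant τ = 1/27.59 = 0.03625 s, so the 2% settling time is about 4τ = 0.145 s.

T_s ≈ 0.145 s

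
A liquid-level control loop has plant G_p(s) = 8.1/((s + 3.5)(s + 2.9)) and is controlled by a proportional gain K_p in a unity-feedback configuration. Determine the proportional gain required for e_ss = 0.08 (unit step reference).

K_p = 14.4

For a type-0 loop with proportional control, e_ss = 1/(1 + K_p·G_p(0)).
G_p(0) = 0.798. Require 1/(1 + K_p·0.798) = 0.08, so 1 + 0.798·K_p = 12.5.
K_p = (12.5 − 1)/0.798 = 14.4.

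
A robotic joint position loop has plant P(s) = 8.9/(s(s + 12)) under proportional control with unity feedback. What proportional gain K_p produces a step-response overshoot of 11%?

K_p = 12.2

From %OS = 100·exp(−πζ/√(1−ζ²)) = 11%, ζ = −ln(0.11)/√(π²+ln²(0.11)) = 0.5749.
Characteristic equation s² + 12s + 8.9K_p = 0 gives ζ = 12/(2√(8.9K_p)).
Setting ζ = 0.5749: √(8.9K_p) = 12/(2·0.5749) = 10.44, so K_p = 108.9/8.9 = 12.2.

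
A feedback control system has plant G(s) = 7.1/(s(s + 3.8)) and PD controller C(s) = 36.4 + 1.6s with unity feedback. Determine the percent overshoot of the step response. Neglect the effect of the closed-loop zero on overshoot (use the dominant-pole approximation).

Forward path: (36.4 + 1.6s)·7.1/(s(s+3.8)). The closed-loop characteristic equation is s² + (3.8 + 7.1·1.6)s + 7.1·36.4 = 0.
That is s² + 15.16s + 258.4 = 0, so ω_n = 16.08 rad/s and ζ = 15.16/(2·16.08) = 0.4715.
%OS = 100·exp(−πζ/√(1−ζ²)) = 18.6%.

18.6%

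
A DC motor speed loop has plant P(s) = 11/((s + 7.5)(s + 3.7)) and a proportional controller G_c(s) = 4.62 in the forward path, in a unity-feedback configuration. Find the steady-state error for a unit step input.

0.353

The loop is type 0. Static position error constant K_pos = G_c(0)·P(0) = 4.62·0.3964 = 1.831.
Steady-state error to a unit step: e_ss = 1/(1+K_pos) = 1/2.831 = 0.353.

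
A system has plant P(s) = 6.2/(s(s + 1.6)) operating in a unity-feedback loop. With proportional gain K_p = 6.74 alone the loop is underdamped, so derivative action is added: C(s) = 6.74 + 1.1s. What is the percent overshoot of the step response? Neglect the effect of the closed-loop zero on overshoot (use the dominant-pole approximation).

6.75%

Forward path: (6.74 + 1.1s)·6.2/(s(s+1.6)). The closed-loop characteristic equation is s² + (1.6 + 6.2·1.1)s + 6.2·6.74 = 0.
That is s² + 8.42s + 41.79 = 0, so ω_n = 6.464 rad/s and ζ = 8.42/(2·6.464) = 0.6513.
%OS = 100·exp(−πζ/√(1−ζ²)) = 6.75%.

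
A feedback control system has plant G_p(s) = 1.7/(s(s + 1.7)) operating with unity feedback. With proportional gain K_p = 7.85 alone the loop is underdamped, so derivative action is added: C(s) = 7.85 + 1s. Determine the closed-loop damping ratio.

ζ = 0.465

Forward path: (7.85 + 1s)·1.7/(s(s+1.7)). The closed-loop characteristic equation is s² + (1.7 + 1.7·1)s + 1.7·7.85 = 0.
That is s² + 3.4s + 13.34 = 0, so ω_n = 3.653 rad/s and ζ = 3.4/(2·3.653) = 0.4654.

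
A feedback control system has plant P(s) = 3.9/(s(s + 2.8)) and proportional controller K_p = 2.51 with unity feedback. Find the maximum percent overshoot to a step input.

The closed-loop denominator s² + 2.8s + 9.789 gives ω_n = √9.789 = 3.129 and ζ = 2.8/(2ω_n) = 0.4475.
%OS = 100·exp(−πζ/√(1−ζ²)) = 100·exp(−π·0.4475/√0.7998) = 20.8%.

20.8%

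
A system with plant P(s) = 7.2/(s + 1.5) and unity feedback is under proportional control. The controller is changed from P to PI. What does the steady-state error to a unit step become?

Adding integral action puts a pole at s = 0 in the forward path, raising the system type to 1; a type-1 loop has zero steady-state error to a step.

0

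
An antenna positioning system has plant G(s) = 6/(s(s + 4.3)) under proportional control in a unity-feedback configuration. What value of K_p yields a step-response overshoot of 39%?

From %OS = 100·exp(−πζ/√(1−ζ²)) = 39%, ζ = −ln(0.39)/√(π²+ln²(0.39)) = 0.2871.
Characteristic equation s² + 4.3s + 6K_p = 0 gives ζ = 4.3/(2√(6K_p)).
Setting ζ = 0.2871: √(6K_p) = 4.3/(2·0.2871) = 7.489, so K_p = 56.08/6 = 9.35.

K_p = 9.35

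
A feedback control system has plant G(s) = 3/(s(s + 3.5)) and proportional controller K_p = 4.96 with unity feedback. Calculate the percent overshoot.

20.2%

The closed-loop denominator s² + 3.5s + 14.88 gives ω_n = √14.88 = 3.857 and ζ = 3.5/(2ω_n) = 0.4537.
%OS = 100·exp(−πζ/√(1−ζ²)) = 100·exp(−π·0.4537/√0.7942) = 20.2%.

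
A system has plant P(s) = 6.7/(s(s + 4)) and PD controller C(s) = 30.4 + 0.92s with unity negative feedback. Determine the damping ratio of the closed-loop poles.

ζ = 0.356

Forward path: (30.4 + 0.92s)·6.7/(s(s+4)). The closed-loop characteristic equation is s² + (4 + 6.7·0.92)s + 6.7·30.4 = 0.
That is s² + 10.16s + 203.7 = 0, so ω_n = 14.27 rad/s and ζ = 10.16/(2·14.27) = 0.3561.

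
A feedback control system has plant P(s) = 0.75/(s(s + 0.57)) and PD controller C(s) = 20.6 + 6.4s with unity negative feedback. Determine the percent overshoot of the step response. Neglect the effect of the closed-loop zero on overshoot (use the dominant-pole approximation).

Forward path: (20.6 + 6.4s)·0.75/(s(s+0.57)). The closed-loop characteristic equation is s² + (0.57 + 0.75·6.4)s + 0.75·20.6 = 0.
That is s² + 5.37s + 15.45 = 0, so ω_n = 3.931 rad/s and ζ = 5.37/(2·3.931) = 0.6831.
%OS = 100·exp(−πζ/√(1−ζ²)) = 5.3%.

5.3%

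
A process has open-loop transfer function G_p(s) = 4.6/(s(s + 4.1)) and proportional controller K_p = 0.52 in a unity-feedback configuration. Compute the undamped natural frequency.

With unity feedback the closed-loop characteristic equation is s² + 4.1s + 0.52·4.6 = s² + 4.1s + 2.392 = 0.
Matching s² + 2ζω_n s + ω_n²: ω_n = √2.392 = 1.547 rad/s and 2ζω_n = 4.1, so ζ = 4.1/(2·1.547) = 1.33.

ω_n = 1.55 rad/s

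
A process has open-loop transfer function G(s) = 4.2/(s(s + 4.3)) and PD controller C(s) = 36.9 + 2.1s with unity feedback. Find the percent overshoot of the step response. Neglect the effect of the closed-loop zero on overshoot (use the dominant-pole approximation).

14.3%

Forward path: (36.9 + 2.1s)·4.2/(s(s+4.3)). The closed-loop characteristic equation is s² + (4.3 + 4.2·2.1)s + 4.2·36.9 = 0.
That is s² + 13.12s + 155 = 0, so ω_n = 12.45 rad/s and ζ = 13.12/(2·12.45) = 0.5269.
%OS = 100·exp(−πζ/√(1−ζ²)) = 14.3%.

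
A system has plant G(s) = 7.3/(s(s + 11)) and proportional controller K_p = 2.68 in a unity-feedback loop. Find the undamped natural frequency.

The closed-loop denominator is s(s+11) + 2.68·7.3 = s² + 11s + 19.56.
So ω_n² = 19.56 ⇒ ω_n = 4.423 rad/s, and ζ = 11/(2ω_n) = 1.24.

ω_n = 4.42 rad/s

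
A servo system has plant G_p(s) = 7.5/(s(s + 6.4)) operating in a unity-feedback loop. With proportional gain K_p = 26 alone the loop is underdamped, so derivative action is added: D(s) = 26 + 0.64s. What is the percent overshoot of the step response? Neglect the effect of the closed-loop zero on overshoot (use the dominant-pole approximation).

25.3%

Forward path: (26 + 0.64s)·7.5/(s(s+6.4)). The closed-loop characteristic equation is s² + (6.4 + 7.5·0.64)s + 7.5·26 = 0.
That is s² + 11.2s + 195 = 0, so ω_n = 13.96 rad/s and ζ = 11.2/(2·13.96) = 0.401.
%OS = 100·exp(−πζ/√(1−ζ²)) = 25.3%.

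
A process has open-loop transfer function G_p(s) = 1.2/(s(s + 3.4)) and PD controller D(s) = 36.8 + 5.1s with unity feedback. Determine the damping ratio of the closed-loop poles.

Forward path: (36.8 + 5.1s)·1.2/(s(s+3.4)). The closed-loop characteristic equation is s² + (3.4 + 1.2·5.1)s + 1.2·36.8 = 0.
That is s² + 9.52s + 44.16 = 0, so ω_n = 6.645 rad/s and ζ = 9.52/(2·6.645) = 0.7163.

ζ = 0.716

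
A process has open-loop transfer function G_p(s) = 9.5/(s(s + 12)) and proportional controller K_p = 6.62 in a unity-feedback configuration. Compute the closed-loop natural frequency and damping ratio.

ω_n = 7.93 rad/s, ζ = 0.757

1 + K_p·G_p(s) = 0 gives s² + 12s + 62.89 = 0.
Matching s² + 2ζω_n s + ω_n²: ω_n = √62.89 = 7.93 rad/s and 2ζω_n = 12, so ζ = 12/(2·7.93) = 0.757.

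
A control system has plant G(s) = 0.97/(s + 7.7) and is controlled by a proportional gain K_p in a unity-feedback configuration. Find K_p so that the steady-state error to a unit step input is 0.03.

K_p = 257

Steady-state error for a unit step on this type-0 loop is 1/(1 + K_p·G(0)).
G(0) = 0.126. Require 1/(1 + K_p·0.126) = 0.03, so 1 + 0.126·K_p = 33.33.
K_p = (33.33 − 1)/0.126 = 257.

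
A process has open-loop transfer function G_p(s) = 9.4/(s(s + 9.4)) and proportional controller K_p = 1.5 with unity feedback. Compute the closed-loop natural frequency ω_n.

With unity feedback the closed-loop characteristic equation is s² + 9.4s + 1.5·9.4 = s² + 9.4s + 14.1 = 0.
So ω_n² = 14.1 ⇒ ω_n = 3.755 rad/s, and ζ = 9.4/(2ω_n) = 1.25.

ω_n = 3.75 rad/s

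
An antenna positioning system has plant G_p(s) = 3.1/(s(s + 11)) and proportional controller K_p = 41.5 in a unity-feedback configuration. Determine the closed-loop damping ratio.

1 + K_p·G_p(s) = 0 gives s² + 11s + 128.7 = 0.
So ω_n² = 128.7 ⇒ ω_n = 11.34 rad/s, and ζ = 11/(2ω_n) = 0.485.

ζ = 0.485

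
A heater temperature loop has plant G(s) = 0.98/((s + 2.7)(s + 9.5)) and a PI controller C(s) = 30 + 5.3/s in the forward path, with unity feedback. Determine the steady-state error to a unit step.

The open loop C(s)G(s) has a pole at the origin (type 1), so the static position error constant is infinite and e_ss = 1/(1+∞) = 0.

0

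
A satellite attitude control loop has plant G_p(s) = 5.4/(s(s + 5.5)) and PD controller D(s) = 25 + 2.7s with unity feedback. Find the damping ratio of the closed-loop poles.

ζ = 0.864

Forward path: (25 + 2.7s)·5.4/(s(s+5.5)). The closed-loop characteristic equation is s² + (5.5 + 5.4·2.7)s + 5.4·25 = 0.
That is s² + 20.08s + 135 = 0, so ω_n = 11.62 rad/s and ζ = 20.08/(2·11.62) = 0.8641.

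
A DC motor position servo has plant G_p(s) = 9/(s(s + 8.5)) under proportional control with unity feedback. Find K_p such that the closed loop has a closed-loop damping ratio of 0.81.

K_p = 3.06

Closed-loop characteristic equation: s² + 8.5s + K_p·9 = 0.
So ω_n = √(9K_p) and 2ζω_n = 8.5, giving ζ = 8.5/(2√(9K_p)).
Setting ζ = 0.81: √(9K_p) = 8.5/(2·0.81) = 5.247, so K_p = 27.53/9 = 3.06.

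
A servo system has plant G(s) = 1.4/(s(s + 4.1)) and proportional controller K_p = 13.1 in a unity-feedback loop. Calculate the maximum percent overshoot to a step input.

18%

The closed-loop denominator s² + 4.1s + 18.34 gives ω_n = √18.34 = 4.283 and ζ = 4.1/(2ω_n) = 0.4787.
%OS = 100·exp(−πζ/√(1−ζ²)) = 100·exp(−π·0.4787/√0.7709) = 18%.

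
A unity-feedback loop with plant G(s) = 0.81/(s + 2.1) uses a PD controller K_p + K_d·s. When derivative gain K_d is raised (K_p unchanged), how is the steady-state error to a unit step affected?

unchanged

At s = 0 the derivative term contributes nothing: C(0) = K_p regardless of K_d, so K_pos = K_p·G(0) and e_ss are unchanged.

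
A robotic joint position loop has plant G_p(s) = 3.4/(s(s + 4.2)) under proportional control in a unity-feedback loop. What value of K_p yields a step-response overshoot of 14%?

From %OS = 100·exp(−πζ/√(1−ζ²)) = 14%, ζ = −ln(0.14)/√(π²+ln²(0.14)) = 0.5305.
Characteristic equation s² + 4.2s + 3.4K_p = 0 gives ζ = 4.2/(2√(3.4K_p)).
Setting ζ = 0.5305: √(3.4K_p) = 4.2/(2·0.5305) = 3.958, so K_p = 15.67/3.4 = 4.61.

K_p = 4.61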